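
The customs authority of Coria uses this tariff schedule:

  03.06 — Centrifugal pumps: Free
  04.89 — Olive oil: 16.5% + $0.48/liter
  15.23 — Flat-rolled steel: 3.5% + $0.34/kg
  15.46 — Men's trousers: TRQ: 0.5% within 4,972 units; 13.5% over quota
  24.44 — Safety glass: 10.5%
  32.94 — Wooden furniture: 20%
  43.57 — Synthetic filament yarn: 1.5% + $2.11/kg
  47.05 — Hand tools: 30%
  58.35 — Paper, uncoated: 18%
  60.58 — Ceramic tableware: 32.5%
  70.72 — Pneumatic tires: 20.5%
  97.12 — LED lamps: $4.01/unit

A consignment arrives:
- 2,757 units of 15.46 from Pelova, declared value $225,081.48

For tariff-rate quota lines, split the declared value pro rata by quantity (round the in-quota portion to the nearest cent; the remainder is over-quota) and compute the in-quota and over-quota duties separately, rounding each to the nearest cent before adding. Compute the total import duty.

$1,125.41

Line 1 (15.46, Pelova, 2,757 units, $225,081.48):
Code 15.46 is under a tariff-rate quota (threshold 4,972 units). Quantity 2,757 units is within the quota, so the in-quota rate 0.5% applies to the full value.
Duty = $225,081.48 × 0.5% = $1,125.41.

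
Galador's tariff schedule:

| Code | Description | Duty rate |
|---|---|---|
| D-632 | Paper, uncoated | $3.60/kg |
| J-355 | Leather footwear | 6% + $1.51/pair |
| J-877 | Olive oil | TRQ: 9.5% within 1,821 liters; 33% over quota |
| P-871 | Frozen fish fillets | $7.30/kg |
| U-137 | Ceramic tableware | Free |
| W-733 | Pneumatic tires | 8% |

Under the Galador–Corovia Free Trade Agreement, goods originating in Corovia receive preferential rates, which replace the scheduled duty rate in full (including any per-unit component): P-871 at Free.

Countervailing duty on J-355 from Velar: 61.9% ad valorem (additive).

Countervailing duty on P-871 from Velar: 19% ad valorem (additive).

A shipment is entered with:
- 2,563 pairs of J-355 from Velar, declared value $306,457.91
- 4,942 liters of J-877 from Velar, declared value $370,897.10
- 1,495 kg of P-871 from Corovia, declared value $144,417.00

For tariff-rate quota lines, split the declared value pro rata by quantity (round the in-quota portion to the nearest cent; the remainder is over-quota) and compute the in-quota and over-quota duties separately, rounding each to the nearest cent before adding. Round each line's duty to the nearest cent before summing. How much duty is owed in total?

Line 1 (J-355, Velar, 2,563 pairs, $306,457.91):
Base rate for J-355 is 6% + $1.51/pair.
Additional duty on J-355 from Velar: +61.9%. Applied ad valorem rate: 6% + 61.9% = 67.9%.
Duty = $306,457.91 × 67.9% + 2,563 × $1.51 = $211,955.05.
Line 2 (J-877, Velar, 4,942 liters, $370,897.10):
Code J-877 is under a tariff-rate quota (threshold 1,821 liters). In-quota: 1,821 liters at 9.5%; over-quota: 3,121 liters at 33%.
Pro-rata value split: in-quota = $370,897.10 × 1,821/4,942 = $136,666.05; over-quota = $370,897.10 − $136,666.05 = $234,231.05.
In-quota duty = $136,666.05 × 9.5% = $12,983.27. Over-quota duty = $234,231.05 × 33% = $77,296.25.
Line duty = $12,983.27 + $77,296.25 = $90,279.52.
Line 3 (P-871, Corovia, 1,495 kg, $144,417.00):
Base rate for P-871 is $7.30/kg.
Origin Corovia qualifies under the Galador–Corovia agreement and P-871 is covered: preferential rate Free applies instead.
The additional-duty order on P-871 targets Velar, not Corovia; it does not apply.
Duty = $144,417.00 × 0% = $0.00.
Total = $211,955.05 + $90,279.52 + $0.00 = $302,234.57.

$302,234.57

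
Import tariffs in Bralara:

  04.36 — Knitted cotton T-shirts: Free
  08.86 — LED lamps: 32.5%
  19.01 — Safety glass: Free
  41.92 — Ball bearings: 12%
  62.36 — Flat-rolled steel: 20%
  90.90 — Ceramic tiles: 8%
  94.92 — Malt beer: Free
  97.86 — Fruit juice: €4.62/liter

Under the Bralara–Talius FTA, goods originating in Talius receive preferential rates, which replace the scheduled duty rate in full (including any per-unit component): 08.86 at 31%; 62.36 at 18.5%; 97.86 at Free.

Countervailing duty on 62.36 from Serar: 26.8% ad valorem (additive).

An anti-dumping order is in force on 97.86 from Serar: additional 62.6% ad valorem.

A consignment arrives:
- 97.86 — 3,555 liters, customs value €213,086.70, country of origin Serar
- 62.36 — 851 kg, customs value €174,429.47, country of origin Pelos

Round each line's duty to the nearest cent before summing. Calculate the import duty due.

€184,702.26

Line 1 (97.86, Serar, 3,555 liters, €213,086.70):
Base rate for 97.86 is €4.62/liter.
97.86 has an FTA preferential rate, but origin Serar is not Talius; base rate stands.
Additional duty on 97.86 from Serar: +62.6% ad valorem. Applied ad valorem rate = 62.6%.
Duty = €213,086.70 × 62.6% + 3,555 × €4.62 = €149,816.37.
Line 2 (62.36, Pelos, 851 kg, €174,429.47):
Base rate for 62.36 is 20%.
62.36 has an FTA preferential rate, but origin Pelos is not Talius; base rate stands.
The additional-duty order on 62.36 targets Serar, not Pelos; it does not apply.
Duty = €174,429.47 × 20% = €34,885.89.
Total = €149,816.37 + €34,885.89 = €184,702.26.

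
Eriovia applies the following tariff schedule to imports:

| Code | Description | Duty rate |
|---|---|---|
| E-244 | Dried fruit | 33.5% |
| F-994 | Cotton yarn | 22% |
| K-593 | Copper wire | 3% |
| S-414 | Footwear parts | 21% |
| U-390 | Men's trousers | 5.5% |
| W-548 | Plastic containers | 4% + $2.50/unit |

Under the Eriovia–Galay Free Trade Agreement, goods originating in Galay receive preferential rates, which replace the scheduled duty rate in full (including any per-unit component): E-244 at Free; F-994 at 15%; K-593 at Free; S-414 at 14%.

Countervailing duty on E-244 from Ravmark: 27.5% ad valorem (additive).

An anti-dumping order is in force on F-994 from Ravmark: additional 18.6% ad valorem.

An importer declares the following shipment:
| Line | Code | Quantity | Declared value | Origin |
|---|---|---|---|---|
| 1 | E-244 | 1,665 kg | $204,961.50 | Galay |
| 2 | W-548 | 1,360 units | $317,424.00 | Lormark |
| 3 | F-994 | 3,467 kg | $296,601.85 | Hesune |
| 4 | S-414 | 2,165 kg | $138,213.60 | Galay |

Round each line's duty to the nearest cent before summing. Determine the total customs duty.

$100,699.27

Line 1 (E-244, Galay, 1,665 kg, $204,961.50):
Base rate for E-244 is 33.5%.
Origin Galay qualifies under the Eriovia–Galay agreement and E-244 is covered: preferential rate Free applies instead.
The additional-duty order on E-244 targets Ravmark, not Galay; it does not apply.
Duty = $204,961.50 × 0% = $0.00.
Line 2 (W-548, Lormark, 1,360 units, $317,424.00):
Base rate for W-548 is 4% + $2.50/unit.
Duty = $317,424.00 × 4% + 1,360 × $2.50 = $16,096.96.
Line 3 (F-994, Hesune, 3,467 kg, $296,601.85):
Base rate for F-994 is 22%.
F-994 has an FTA preferential rate, but origin Hesune is not Galay; base rate stands.
The additional-duty order on F-994 targets Ravmark, not Hesune; it does not apply.
Duty = $296,601.85 × 22% = $65,252.41.
Line 4 (S-414, Galay, 2,165 kg, $138,213.60):
Base rate for S-414 is 21%.
Origin Galay qualifies under the Eriovia–Galay agreement and S-414 is covered: preferential rate 14% applies instead.
Duty = $138,213.60 × 14% = $19,349.90.
Total = $0.00 + $16,096.96 + $65,252.41 + $19,349.90 = $100,699.27.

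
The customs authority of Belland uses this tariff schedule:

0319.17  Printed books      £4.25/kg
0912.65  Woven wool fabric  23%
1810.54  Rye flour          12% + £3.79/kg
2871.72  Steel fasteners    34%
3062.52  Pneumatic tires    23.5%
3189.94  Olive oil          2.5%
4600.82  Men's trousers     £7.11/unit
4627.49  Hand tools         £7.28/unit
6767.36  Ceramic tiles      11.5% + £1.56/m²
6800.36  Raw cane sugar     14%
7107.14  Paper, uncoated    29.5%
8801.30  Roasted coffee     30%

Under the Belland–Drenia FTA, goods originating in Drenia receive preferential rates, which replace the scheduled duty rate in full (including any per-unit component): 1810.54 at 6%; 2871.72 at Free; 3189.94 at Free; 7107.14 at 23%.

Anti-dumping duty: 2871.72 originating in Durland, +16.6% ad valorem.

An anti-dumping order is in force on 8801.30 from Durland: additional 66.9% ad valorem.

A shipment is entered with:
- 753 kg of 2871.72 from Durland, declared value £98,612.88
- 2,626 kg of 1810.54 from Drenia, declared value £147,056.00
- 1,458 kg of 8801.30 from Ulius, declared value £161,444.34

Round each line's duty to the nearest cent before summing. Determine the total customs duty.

Line 1 (2871.72, Durland, 753 kg, £98,612.88):
Base rate for 2871.72 is 34%.
2871.72 has an FTA preferential rate, but origin Durland is not Drenia; base rate stands.
Additional duty on 2871.72 from Durland: +16.6%. Applied ad valorem rate: 34% + 16.6% = 50.6%.
Duty = £98,612.88 × 50.6% = £49,898.12.
Line 2 (1810.54, Drenia, 2,626 kg, £147,056.00):
Base rate for 1810.54 is 12% + £3.79/kg.
Origin Drenia qualifies under the Belland–Drenia agreement and 1810.54 is covered: preferential rate 6% applies instead.
Duty = £147,056.00 × 6% = £8,823.36.
Line 3 (8801.30, Ulius, 1,458 kg, £161,444.34):
Base rate for 8801.30 is 30%.
The additional-duty order on 8801.30 targets Durland, not Ulius; it does not apply.
Duty = £161,444.34 × 30% = £48,433.30.
Total = £49,898.12 + £8,823.36 + £48,433.30 = £107,154.78.

£107,154.78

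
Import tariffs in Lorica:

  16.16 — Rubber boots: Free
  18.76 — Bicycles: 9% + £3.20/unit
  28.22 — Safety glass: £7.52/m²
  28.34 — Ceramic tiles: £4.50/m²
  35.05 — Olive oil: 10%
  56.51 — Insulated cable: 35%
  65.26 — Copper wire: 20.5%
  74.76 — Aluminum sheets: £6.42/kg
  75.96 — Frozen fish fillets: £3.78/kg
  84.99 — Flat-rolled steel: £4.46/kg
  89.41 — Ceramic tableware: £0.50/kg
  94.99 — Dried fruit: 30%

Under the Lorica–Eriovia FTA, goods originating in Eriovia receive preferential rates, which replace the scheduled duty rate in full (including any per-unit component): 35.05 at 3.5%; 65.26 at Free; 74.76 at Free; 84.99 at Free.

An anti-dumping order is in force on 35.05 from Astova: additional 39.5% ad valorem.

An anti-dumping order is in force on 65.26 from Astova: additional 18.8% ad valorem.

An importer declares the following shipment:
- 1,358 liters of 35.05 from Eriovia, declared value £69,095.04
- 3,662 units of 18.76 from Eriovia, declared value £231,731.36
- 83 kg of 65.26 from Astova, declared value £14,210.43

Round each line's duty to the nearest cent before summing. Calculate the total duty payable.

£40,577.25

Line 1 (35.05, Eriovia, 1,358 liters, £69,095.04):
Base rate for 35.05 is 10%.
Origin Eriovia qualifies under the Lorica–Eriovia agreement and 35.05 is covered: preferential rate 3.5% applies instead.
The additional-duty order on 35.05 targets Astova, not Eriovia; it does not apply.
Duty = £69,095.04 × 3.5% = £2,418.33.
Line 2 (18.76, Eriovia, 3,662 units, £231,731.36):
Base rate for 18.76 is 9% + £3.20/unit.
Origin Eriovia is the FTA partner but 18.76 is not on the preference list; base rate stands.
Duty = £231,731.36 × 9% + 3,662 × £3.20 = £32,574.22.
Line 3 (65.26, Astova, 83 kg, £14,210.43):
Base rate for 65.26 is 20.5%.
65.26 has an FTA preferential rate, but origin Astova is not Eriovia; base rate stands.
Additional duty on 65.26 from Astova: +18.8%. Applied ad valorem rate: 20.5% + 18.8% = 39.3%.
Duty = £14,210.43 × 39.3% = £5,584.70.
Total = £2,418.33 + £32,574.22 + £5,584.70 = £40,577.25.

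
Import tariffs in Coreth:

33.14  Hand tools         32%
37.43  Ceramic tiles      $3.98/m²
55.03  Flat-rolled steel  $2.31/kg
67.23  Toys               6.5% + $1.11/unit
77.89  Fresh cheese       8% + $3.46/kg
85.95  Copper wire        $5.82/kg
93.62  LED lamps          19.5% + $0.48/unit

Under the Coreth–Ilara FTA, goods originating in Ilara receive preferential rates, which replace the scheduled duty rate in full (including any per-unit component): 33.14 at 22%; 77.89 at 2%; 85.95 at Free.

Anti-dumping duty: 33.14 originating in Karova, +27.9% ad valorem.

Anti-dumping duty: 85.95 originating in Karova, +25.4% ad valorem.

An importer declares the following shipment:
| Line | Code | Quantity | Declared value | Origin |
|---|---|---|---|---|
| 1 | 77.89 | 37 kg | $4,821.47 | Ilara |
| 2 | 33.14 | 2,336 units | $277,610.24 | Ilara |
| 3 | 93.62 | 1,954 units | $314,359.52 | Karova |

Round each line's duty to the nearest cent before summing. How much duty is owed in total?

Line 1 (77.89, Ilara, 37 kg, $4,821.47):
Base rate for 77.89 is 8% + $3.46/kg.
Origin Ilara qualifies under the Coreth–Ilara agreement and 77.89 is covered: preferential rate 2% applies instead.
Duty = $4,821.47 × 2% = $96.43.
Line 2 (33.14, Ilara, 2,336 units, $277,610.24):
Base rate for 33.14 is 32%.
Origin Ilara qualifies under the Coreth–Ilara agreement and 33.14 is covered: preferential rate 22% applies instead.
The additional-duty order on 33.14 targets Karova, not Ilara; it does not apply.
Duty = $277,610.24 × 22% = $61,074.25.
Line 3 (93.62, Karova, 1,954 units, $314,359.52):
Base rate for 93.62 is 19.5% + $0.48/unit.
Duty = $314,359.52 × 19.5% + 1,954 × $0.48 = $62,238.03.
Total = $96.43 + $61,074.25 + $62,238.03 = $123,408.71.

$123,408.71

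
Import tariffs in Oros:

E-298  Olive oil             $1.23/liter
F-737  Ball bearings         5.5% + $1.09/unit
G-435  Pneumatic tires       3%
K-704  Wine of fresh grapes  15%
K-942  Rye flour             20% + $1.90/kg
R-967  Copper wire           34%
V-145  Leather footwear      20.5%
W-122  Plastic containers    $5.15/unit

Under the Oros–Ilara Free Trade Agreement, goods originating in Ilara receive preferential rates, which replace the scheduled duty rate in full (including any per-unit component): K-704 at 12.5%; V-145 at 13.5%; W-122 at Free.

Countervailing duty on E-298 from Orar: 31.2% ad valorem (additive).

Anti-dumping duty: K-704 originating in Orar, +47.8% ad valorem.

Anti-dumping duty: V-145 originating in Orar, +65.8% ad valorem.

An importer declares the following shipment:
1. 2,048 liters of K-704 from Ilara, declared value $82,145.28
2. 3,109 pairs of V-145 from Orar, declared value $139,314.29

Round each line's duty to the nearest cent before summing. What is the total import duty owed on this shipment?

Line 1 (K-704, Ilara, 2,048 liters, $82,145.28):
Base rate for K-704 is 15%.
Origin Ilara qualifies under the Oros–Ilara agreement and K-704 is covered: preferential rate 12.5% applies instead.
The additional-duty order on K-704 targets Orar, not Ilara; it does not apply.
Duty = $82,145.28 × 12.5% = $10,268.16.
Line 2 (V-145, Orar, 3,109 pairs, $139,314.29):
Base rate for V-145 is 20.5%.
V-145 has an FTA preferential rate, but origin Orar is not Ilara; base rate stands.
Additional duty on V-145 from Orar: +65.8%. Applied ad valorem rate: 20.5% + 65.8% = 86.3%.
Duty = $139,314.29 × 86.3% = $120,228.23.
Total = $10,268.16 + $120,228.23 = $130,496.39.

$130,496.39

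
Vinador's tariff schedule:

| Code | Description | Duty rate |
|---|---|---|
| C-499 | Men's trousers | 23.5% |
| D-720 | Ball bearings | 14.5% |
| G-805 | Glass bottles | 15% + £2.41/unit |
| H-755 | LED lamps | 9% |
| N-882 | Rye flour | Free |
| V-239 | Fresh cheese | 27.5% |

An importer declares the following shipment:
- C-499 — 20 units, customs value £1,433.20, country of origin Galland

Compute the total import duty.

£336.80

Line 1 (C-499, Galland, 20 units, £1,433.20):
Base rate for C-499 is 23.5%.
Duty = £1,433.20 × 23.5% = £336.80.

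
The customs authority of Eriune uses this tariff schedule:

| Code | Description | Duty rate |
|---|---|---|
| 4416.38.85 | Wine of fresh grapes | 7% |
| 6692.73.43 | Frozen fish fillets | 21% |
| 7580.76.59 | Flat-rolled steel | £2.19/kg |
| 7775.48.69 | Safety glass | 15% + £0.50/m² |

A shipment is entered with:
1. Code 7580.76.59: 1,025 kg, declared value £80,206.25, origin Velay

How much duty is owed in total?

Line 1 (7580.76.59, Velay, 1,025 kg, £80,206.25):
Base rate for 7580.76.59 is £2.19/kg.
Duty = 1,025 × £2.19 = £2,244.75.

£2,244.75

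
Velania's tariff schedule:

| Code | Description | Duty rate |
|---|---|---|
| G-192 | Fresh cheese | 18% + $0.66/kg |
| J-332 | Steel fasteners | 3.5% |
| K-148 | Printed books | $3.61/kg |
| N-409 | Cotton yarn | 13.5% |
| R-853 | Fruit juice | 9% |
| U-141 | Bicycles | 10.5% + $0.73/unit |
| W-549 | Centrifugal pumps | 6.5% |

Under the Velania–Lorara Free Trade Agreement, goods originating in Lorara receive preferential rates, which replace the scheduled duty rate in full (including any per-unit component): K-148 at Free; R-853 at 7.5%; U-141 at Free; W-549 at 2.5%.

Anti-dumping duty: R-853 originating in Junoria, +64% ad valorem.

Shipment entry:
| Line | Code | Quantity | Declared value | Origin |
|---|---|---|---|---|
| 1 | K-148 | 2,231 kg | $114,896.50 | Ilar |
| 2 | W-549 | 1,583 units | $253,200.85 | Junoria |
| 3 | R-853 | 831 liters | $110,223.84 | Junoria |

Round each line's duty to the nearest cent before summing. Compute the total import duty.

$104,975.37

Line 1 (K-148, Ilar, 2,231 kg, $114,896.50):
Base rate for K-148 is $3.61/kg.
K-148 has an FTA preferential rate, but origin Ilar is not Lorara; base rate stands.
Duty = 2,231 × $3.61 = $8,053.91.
Line 2 (W-549, Junoria, 1,583 units, $253,200.85):
Base rate for W-549 is 6.5%.
W-549 has an FTA preferential rate, but origin Junoria is not Lorara; base rate stands.
Duty = $253,200.85 × 6.5% = $16,458.06.
Line 3 (R-853, Junoria, 831 liters, $110,223.84):
Base rate for R-853 is 9%.
R-853 has an FTA preferential rate, but origin Junoria is not Lorara; base rate stands.
Additional duty on R-853 from Junoria: +64%. Applied ad valorem rate: 9% + 64% = 73%.
Duty = $110,223.84 × 73% = $80,463.40.
Total = $8,053.91 + $16,458.06 + $80,463.40 = $104,975.37.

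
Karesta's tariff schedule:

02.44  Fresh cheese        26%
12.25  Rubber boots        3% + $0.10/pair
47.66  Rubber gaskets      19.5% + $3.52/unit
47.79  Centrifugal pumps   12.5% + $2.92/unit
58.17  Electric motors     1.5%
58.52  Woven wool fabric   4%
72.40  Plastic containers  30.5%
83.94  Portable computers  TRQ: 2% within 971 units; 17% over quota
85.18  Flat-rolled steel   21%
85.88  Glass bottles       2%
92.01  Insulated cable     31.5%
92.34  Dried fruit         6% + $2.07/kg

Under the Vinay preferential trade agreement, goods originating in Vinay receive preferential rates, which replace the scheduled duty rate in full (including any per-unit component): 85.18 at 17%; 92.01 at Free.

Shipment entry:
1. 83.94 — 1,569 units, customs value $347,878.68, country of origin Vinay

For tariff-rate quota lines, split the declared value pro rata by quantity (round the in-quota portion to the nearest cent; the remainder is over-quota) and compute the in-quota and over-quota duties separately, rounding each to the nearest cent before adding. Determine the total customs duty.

$26,845.86

Line 1 (83.94, Vinay, 1,569 units, $347,878.68):
Code 83.94 is under a tariff-rate quota (threshold 971 units). In-quota: 971 units at 2%; over-quota: 598 units at 17%.
Pro-rata value split: in-quota = $347,878.68 × 971/1,569 = $215,290.12; over-quota = $347,878.68 − $215,290.12 = $132,588.56.
In-quota duty = $215,290.12 × 2% = $4,305.80. Over-quota duty = $132,588.56 × 17% = $22,540.06.
Line duty = $4,305.80 + $22,540.06 = $26,845.86.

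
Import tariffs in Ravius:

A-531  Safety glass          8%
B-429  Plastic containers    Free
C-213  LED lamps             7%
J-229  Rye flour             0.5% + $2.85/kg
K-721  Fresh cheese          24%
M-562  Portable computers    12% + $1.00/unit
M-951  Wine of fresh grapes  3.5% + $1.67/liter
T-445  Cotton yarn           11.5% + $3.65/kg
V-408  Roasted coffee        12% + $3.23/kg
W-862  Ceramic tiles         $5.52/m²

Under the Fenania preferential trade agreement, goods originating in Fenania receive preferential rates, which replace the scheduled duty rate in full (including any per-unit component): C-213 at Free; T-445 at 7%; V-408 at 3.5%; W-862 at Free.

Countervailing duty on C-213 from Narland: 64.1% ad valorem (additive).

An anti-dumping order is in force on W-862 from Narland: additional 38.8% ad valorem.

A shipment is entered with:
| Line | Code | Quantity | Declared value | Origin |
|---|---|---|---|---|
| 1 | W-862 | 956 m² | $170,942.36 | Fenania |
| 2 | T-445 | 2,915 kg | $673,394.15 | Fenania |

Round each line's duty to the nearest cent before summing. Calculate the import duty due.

$47,137.59

Line 1 (W-862, Fenania, 956 m², $170,942.36):
Base rate for W-862 is $5.52/m².
Origin Fenania qualifies under the Ravius–Fenania agreement and W-862 is covered: preferential rate Free applies instead.
The additional-duty order on W-862 targets Narland, not Fenania; it does not apply.
Duty = $170,942.36 × 0% = $0.00.
Line 2 (T-445, Fenania, 2,915 kg, $673,394.15):
Base rate for T-445 is 11.5% + $3.65/kg.
Origin Fenania qualifies under the Ravius–Fenania agreement and T-445 is covered: preferential rate 7% applies instead.
Duty = $673,394.15 × 7% = $47,137.59.
Total = $0.00 + $47,137.59 = $47,137.59.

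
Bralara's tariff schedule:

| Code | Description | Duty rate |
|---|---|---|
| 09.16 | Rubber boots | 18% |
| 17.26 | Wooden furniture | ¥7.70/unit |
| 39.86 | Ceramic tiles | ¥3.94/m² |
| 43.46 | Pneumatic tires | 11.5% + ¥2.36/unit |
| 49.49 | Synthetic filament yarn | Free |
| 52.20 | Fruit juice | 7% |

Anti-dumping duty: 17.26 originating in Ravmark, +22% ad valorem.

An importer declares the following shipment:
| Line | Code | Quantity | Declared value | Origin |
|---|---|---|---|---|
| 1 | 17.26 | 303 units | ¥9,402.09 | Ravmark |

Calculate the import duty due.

Line 1 (17.26, Ravmark, 303 units, ¥9,402.09):
Base rate for 17.26 is ¥7.70/unit.
Additional duty on 17.26 from Ravmark: +22% ad valorem. Applied ad valorem rate = 22%.
Duty = ¥9,402.09 × 22% + 303 × ¥7.70 = ¥4,401.56.

¥4,401.56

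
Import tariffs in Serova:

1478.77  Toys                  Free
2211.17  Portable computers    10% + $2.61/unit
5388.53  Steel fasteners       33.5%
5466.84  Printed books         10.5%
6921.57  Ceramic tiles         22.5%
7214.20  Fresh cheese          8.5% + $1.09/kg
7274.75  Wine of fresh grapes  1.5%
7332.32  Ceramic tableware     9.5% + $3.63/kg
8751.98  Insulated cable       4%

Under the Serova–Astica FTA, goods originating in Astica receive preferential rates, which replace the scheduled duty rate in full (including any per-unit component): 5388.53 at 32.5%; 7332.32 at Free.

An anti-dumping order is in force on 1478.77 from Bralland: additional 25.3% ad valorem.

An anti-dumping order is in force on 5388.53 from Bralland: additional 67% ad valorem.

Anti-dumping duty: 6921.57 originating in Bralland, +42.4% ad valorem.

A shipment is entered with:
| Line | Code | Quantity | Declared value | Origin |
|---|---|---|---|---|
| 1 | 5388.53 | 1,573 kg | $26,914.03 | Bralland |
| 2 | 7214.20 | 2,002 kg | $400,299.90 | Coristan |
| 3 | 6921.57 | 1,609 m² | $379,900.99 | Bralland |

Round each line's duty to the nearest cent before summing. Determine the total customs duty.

Line 1 (5388.53, Bralland, 1,573 kg, $26,914.03):
Base rate for 5388.53 is 33.5%.
5388.53 has an FTA preferential rate, but origin Bralland is not Astica; base rate stands.
Additional duty on 5388.53 from Bralland: +67%. Applied ad valorem rate: 33.5% + 67% = 100.5%.
Duty = $26,914.03 × 100.5% = $27,048.60.
Line 2 (7214.20, Coristan, 2,002 kg, $400,299.90):
Base rate for 7214.20 is 8.5% + $1.09/kg.
Duty = $400,299.90 × 8.5% + 2,002 × $1.09 = $36,207.67.
Line 3 (6921.57, Bralland, 1,609 m², $379,900.99):
Base rate for 6921.57 is 22.5%.
Additional duty on 6921.57 from Bralland: +42.4%. Applied ad valorem rate: 22.5% + 42.4% = 64.9%.
Duty = $379,900.99 × 64.9% = $246,555.74.
Total = $27,048.60 + $36,207.67 + $246,555.74 = $309,812.01.

$309,812.01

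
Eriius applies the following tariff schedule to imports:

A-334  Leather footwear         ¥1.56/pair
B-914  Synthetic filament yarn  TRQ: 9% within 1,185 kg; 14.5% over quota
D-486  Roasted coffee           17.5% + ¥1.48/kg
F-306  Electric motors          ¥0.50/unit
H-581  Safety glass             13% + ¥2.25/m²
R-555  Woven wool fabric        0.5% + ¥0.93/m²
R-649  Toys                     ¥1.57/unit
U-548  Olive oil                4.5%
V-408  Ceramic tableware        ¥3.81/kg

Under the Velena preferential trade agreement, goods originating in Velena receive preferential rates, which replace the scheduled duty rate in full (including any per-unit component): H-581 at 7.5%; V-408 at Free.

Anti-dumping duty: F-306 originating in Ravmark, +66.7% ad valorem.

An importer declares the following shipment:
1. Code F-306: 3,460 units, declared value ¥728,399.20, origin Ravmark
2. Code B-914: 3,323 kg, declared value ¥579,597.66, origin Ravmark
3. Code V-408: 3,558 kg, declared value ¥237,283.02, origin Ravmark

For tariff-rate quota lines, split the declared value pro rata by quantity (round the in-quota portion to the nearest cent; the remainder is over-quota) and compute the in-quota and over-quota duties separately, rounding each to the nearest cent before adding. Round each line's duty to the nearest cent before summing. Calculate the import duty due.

¥573,802.08

Line 1 (F-306, Ravmark, 3,460 units, ¥728,399.20):
Base rate for F-306 is ¥0.50/unit.
Additional duty on F-306 from Ravmark: +66.7% ad valorem. Applied ad valorem rate = 66.7%.
Duty = ¥728,399.20 × 66.7% + 3,460 × ¥0.50 = ¥487,572.27.
Line 2 (B-914, Ravmark, 3,323 kg, ¥579,597.66):
Code B-914 is under a tariff-rate quota (threshold 1,185 kg). In-quota: 1,185 kg at 9%; over-quota: 2,138 kg at 14.5%.
Pro-rata value split: in-quota = ¥579,597.66 × 1,185/3,323 = ¥206,687.70; over-quota = ¥579,597.66 − ¥206,687.70 = ¥372,909.96.
In-quota duty = ¥206,687.70 × 9% = ¥18,601.89. Over-quota duty = ¥372,909.96 × 14.5% = ¥54,071.94.
Line duty = ¥18,601.89 + ¥54,071.94 = ¥72,673.83.
Line 3 (V-408, Ravmark, 3,558 kg, ¥237,283.02):
Base rate for V-408 is ¥3.81/kg.
V-408 has an FTA preferential rate, but origin Ravmark is not Velena; base rate stands.
Duty = 3,558 × ¥3.81 = ¥13,555.98.
Total = ¥487,572.27 + ¥72,673.83 + ¥13,555.98 = ¥573,802.08.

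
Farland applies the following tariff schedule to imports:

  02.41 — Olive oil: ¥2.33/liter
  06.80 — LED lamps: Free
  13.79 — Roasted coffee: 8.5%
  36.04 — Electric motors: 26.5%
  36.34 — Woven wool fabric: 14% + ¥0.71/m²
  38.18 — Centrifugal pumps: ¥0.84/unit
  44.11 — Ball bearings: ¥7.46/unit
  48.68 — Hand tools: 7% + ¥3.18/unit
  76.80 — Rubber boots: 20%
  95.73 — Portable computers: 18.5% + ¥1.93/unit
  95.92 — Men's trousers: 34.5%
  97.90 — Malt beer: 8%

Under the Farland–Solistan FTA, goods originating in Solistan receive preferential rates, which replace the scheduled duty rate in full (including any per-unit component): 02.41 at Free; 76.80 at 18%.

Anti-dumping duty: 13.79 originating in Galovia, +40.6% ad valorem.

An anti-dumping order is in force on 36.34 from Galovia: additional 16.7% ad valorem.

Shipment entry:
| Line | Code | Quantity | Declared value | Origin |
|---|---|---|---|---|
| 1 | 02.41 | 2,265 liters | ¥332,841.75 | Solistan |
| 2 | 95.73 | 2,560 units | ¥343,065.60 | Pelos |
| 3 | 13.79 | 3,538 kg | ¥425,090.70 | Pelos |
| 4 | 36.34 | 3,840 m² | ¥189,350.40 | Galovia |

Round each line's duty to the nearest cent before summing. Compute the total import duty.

Line 1 (02.41, Solistan, 2,265 liters, ¥332,841.75):
Base rate for 02.41 is ¥2.33/liter.
Origin Solistan qualifies under the Farland–Solistan agreement and 02.41 is covered: preferential rate Free applies instead.
Duty = ¥332,841.75 × 0% = ¥0.00.
Line 2 (95.73, Pelos, 2,560 units, ¥343,065.60):
Base rate for 95.73 is 18.5% + ¥1.93/unit.
Duty = ¥343,065.60 × 18.5% + 2,560 × ¥1.93 = ¥68,407.94.
Line 3 (13.79, Pelos, 3,538 kg, ¥425,090.70):
Base rate for 13.79 is 8.5%.
The additional-duty order on 13.79 targets Galovia, not Pelos; it does not apply.
Duty = ¥425,090.70 × 8.5% = ¥36,132.71.
Line 4 (36.34, Galovia, 3,840 m², ¥189,350.40):
Base rate for 36.34 is 14% + ¥0.71/m².
Additional duty on 36.34 from Galovia: +16.7%. Applied ad valorem rate: 14% + 16.7% = 30.7%.
Duty = ¥189,350.40 × 30.7% + 3,840 × ¥0.71 = ¥60,856.97.
Total = ¥0.00 + ¥68,407.94 + ¥36,132.71 + ¥60,856.97 = ¥165,397.62.

¥165,397.62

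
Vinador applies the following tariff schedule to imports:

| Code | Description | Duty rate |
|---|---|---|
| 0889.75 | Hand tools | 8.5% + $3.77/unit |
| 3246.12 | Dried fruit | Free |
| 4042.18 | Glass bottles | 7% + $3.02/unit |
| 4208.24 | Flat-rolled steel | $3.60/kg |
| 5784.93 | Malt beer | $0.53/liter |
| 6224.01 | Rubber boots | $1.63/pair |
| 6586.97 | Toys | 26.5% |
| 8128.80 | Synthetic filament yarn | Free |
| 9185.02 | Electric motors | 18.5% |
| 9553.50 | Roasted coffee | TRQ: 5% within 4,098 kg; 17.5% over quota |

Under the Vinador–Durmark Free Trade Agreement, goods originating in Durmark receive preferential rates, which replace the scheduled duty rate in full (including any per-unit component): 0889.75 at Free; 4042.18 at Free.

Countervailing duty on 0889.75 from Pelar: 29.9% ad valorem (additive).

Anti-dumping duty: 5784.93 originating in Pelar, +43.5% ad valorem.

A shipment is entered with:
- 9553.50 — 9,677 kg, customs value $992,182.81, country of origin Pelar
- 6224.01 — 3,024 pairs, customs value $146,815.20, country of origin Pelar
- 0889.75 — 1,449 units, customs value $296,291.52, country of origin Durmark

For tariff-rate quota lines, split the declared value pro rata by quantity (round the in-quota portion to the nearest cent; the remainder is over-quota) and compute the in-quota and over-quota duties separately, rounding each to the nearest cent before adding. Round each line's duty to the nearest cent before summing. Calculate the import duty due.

Line 1 (9553.50, Pelar, 9,677 kg, $992,182.81):
Code 9553.50 is under a tariff-rate quota (threshold 4,098 kg). In-quota: 4,098 kg at 5%; over-quota: 5,579 kg at 17.5%.
Pro-rata value split: in-quota = $992,182.81 × 4,098/9,677 = $420,167.94; over-quota = $992,182.81 − $420,167.94 = $572,014.87.
In-quota duty = $420,167.94 × 5% = $21,008.40. Over-quota duty = $572,014.87 × 17.5% = $100,102.60.
Line duty = $21,008.40 + $100,102.60 = $121,111.00.
Line 2 (6224.01, Pelar, 3,024 pairs, $146,815.20):
Base rate for 6224.01 is $1.63/pair.
Duty = 3,024 × $1.63 = $4,929.12.
Line 3 (0889.75, Durmark, 1,449 units, $296,291.52):
Base rate for 0889.75 is 8.5% + $3.77/unit.
Origin Durmark qualifies under the Vinador–Durmark agreement and 0889.75 is covered: preferential rate Free applies instead.
The additional-duty order on 0889.75 targets Pelar, not Durmark; it does not apply.
Duty = $296,291.52 × 0% = $0.00.
Total = $121,111.00 + $4,929.12 + $0.00 = $126,040.12.

$126,040.12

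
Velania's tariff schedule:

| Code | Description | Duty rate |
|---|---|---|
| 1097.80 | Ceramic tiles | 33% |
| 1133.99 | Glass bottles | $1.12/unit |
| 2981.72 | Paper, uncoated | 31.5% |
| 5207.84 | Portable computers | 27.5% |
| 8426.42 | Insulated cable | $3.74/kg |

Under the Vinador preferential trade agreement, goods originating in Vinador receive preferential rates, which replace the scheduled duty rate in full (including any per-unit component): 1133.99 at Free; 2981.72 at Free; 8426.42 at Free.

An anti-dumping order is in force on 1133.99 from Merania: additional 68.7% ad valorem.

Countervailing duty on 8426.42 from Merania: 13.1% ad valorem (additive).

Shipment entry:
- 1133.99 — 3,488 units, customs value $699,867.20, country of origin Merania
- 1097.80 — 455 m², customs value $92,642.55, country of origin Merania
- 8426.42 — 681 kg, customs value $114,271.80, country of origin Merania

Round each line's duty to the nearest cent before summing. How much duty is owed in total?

$532,803.92

Line 1 (1133.99, Merania, 3,488 units, $699,867.20):
Base rate for 1133.99 is $1.12/unit.
1133.99 has an FTA preferential rate, but origin Merania is not Vinador; base rate stands.
Additional duty on 1133.99 from Merania: +68.7% ad valorem. Applied ad valorem rate = 68.7%.
Duty = $699,867.20 × 68.7% + 3,488 × $1.12 = $484,715.33.
Line 2 (1097.80, Merania, 455 m², $92,642.55):
Base rate for 1097.80 is 33%.
Duty = $92,642.55 × 33% = $30,572.04.
Line 3 (8426.42, Merania, 681 kg, $114,271.80):
Base rate for 8426.42 is $3.74/kg.
8426.42 has an FTA preferential rate, but origin Merania is not Vinador; base rate stands.
Additional duty on 8426.42 from Merania: +13.1% ad valorem. Applied ad valorem rate = 13.1%.
Duty = $114,271.80 × 13.1% + 681 × $3.74 = $17,516.55.
Total = $484,715.33 + $30,572.04 + $17,516.55 = $532,803.92.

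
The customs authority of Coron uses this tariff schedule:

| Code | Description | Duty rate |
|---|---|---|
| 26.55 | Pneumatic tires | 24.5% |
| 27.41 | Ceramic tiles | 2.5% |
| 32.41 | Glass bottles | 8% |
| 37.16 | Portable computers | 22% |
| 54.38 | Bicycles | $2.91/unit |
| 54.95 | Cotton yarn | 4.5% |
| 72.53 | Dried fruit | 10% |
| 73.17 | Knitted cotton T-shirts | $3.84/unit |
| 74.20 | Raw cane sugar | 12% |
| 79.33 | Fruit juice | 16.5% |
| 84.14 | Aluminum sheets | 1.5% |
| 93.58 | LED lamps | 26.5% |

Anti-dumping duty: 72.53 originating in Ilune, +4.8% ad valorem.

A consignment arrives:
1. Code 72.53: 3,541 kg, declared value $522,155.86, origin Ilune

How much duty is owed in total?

$77,279.07

Line 1 (72.53, Ilune, 3,541 kg, $522,155.86):
Base rate for 72.53 is 10%.
Additional duty on 72.53 from Ilune: +4.8%. Applied ad valorem rate: 10% + 4.8% = 14.8%.
Duty = $522,155.86 × 14.8% = $77,279.07.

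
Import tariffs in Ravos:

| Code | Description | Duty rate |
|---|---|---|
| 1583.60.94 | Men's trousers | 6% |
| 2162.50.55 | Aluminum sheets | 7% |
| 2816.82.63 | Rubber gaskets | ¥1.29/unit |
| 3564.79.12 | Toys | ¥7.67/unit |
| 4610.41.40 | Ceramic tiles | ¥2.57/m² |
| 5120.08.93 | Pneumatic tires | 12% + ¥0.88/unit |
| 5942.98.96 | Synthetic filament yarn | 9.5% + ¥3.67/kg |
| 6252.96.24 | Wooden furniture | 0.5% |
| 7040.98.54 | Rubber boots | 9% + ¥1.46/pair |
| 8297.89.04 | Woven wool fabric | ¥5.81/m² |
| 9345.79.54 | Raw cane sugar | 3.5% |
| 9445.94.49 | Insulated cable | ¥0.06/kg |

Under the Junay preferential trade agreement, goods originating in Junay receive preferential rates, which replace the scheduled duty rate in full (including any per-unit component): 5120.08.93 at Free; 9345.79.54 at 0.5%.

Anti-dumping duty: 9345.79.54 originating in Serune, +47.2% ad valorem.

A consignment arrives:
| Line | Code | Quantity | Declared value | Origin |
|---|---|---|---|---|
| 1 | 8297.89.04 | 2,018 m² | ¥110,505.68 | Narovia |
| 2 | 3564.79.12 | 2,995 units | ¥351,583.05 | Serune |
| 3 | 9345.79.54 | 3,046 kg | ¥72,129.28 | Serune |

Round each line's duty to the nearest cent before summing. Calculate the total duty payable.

Line 1 (8297.89.04, Narovia, 2,018 m², ¥110,505.68):
Base rate for 8297.89.04 is ¥5.81/m².
Duty = 2,018 × ¥5.81 = ¥11,724.58.
Line 2 (3564.79.12, Serune, 2,995 units, ¥351,583.05):
Base rate for 3564.79.12 is ¥7.67/unit.
Duty = 2,995 × ¥7.67 = ¥22,971.65.
Line 3 (9345.79.54, Serune, 3,046 kg, ¥72,129.28):
Base rate for 9345.79.54 is 3.5%.
9345.79.54 has an FTA preferential rate, but origin Serune is not Junay; base rate stands.
Additional duty on 9345.79.54 from Serune: +47.2%. Applied ad valorem rate: 3.5% + 47.2% = 50.7%.
Duty = ¥72,129.28 × 50.7% = ¥36,569.54.
Total = ¥11,724.58 + ¥22,971.65 + ¥36,569.54 = ¥71,265.77.

¥71,265.77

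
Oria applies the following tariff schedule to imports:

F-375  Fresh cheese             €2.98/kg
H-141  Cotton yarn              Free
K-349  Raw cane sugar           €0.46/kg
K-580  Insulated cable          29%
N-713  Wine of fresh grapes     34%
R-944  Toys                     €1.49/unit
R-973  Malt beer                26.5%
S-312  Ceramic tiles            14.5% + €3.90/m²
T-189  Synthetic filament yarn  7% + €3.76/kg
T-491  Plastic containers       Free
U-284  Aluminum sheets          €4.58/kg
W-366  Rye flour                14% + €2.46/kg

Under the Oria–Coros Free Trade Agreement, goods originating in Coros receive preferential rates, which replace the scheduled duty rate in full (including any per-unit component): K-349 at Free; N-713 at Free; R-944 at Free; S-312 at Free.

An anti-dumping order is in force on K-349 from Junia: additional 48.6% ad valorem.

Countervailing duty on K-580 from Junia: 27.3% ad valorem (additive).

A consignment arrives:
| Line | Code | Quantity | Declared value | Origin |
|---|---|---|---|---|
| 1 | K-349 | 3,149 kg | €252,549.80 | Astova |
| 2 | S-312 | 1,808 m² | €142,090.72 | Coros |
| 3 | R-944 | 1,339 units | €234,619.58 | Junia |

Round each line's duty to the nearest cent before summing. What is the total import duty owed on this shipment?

€3,443.65

Line 1 (K-349, Astova, 3,149 kg, €252,549.80):
Base rate for K-349 is €0.46/kg.
K-349 has an FTA preferential rate, but origin Astova is not Coros; base rate stands.
The additional-duty order on K-349 targets Junia, not Astova; it does not apply.
Duty = 3,149 × €0.46 = €1,448.54.
Line 2 (S-312, Coros, 1,808 m², €142,090.72):
Base rate for S-312 is 14.5% + €3.90/m².
Origin Coros qualifies under the Oria–Coros agreement and S-312 is covered: preferential rate Free applies instead.
Duty = €142,090.72 × 0% = €0.00.
Line 3 (R-944, Junia, 1,339 units, €234,619.58):
Base rate for R-944 is €1.49/unit.
R-944 has an FTA preferential rate, but origin Junia is not Coros; base rate stands.
Duty = 1,339 × €1.49 = €1,995.11.
Total = €1,448.54 + €0.00 + €1,995.11 = €3,443.65.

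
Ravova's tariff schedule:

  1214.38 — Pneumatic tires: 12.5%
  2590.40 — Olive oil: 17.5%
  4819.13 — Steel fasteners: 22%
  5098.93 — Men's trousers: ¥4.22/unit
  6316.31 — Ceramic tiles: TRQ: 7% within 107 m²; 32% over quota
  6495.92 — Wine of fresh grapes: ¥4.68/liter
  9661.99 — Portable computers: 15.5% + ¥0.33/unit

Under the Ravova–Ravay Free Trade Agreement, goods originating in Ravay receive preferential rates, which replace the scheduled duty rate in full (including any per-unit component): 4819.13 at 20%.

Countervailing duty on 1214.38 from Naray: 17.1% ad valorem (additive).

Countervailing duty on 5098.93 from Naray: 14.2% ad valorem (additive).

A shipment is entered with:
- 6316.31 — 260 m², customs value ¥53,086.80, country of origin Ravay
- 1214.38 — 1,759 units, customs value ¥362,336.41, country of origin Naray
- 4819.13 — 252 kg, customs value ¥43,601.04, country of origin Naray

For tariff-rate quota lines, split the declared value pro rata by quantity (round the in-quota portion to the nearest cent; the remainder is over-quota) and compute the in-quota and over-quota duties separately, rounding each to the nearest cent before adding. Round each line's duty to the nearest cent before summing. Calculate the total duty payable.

Line 1 (6316.31, Ravay, 260 m², ¥53,086.80):
Code 6316.31 is under a tariff-rate quota (threshold 107 m²). In-quota: 107 m² at 7%; over-quota: 153 m² at 32%.
Pro-rata value split: in-quota = ¥53,086.80 × 107/260 = ¥21,847.26; over-quota = ¥53,086.80 − ¥21,847.26 = ¥31,239.54.
In-quota duty = ¥21,847.26 × 7% = ¥1,529.31. Over-quota duty = ¥31,239.54 × 32% = ¥9,996.65.
Line duty = ¥1,529.31 + ¥9,996.65 = ¥11,525.96.
Line 2 (1214.38, Naray, 1,759 units, ¥362,336.41):
Base rate for 1214.38 is 12.5%.
Additional duty on 1214.38 from Naray: +17.1%. Applied ad valorem rate: 12.5% + 17.1% = 29.6%.
Duty = ¥362,336.41 × 29.6% = ¥107,251.58.
Line 3 (4819.13, Naray, 252 kg, ¥43,601.04):
Base rate for 4819.13 is 22%.
4819.13 has an FTA preferential rate, but origin Naray is not Ravay; base rate stands.
Duty = ¥43,601.04 × 22% = ¥9,592.23.
Total = ¥11,525.96 + ¥107,251.58 + ¥9,592.23 = ¥128,369.77.

¥128,369.77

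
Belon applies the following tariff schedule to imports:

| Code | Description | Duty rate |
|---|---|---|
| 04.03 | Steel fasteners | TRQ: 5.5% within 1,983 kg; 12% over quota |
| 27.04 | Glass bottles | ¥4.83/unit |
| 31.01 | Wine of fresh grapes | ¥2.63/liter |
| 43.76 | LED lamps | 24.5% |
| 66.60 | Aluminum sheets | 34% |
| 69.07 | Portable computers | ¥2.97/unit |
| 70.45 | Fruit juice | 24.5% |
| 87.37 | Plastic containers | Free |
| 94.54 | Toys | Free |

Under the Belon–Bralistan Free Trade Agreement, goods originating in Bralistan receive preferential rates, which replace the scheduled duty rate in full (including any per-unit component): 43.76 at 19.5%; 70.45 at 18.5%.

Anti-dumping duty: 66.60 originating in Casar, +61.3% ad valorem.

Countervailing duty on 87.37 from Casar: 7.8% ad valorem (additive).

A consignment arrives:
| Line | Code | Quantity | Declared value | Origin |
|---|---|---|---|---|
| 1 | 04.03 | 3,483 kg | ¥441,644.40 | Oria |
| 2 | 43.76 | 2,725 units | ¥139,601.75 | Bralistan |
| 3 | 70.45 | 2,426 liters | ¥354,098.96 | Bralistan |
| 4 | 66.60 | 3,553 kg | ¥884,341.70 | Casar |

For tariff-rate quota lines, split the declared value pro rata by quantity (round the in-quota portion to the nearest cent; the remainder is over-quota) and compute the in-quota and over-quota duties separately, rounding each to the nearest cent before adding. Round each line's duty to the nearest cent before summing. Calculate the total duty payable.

¥972,161.73

Line 1 (04.03, Oria, 3,483 kg, ¥441,644.40):
Code 04.03 is under a tariff-rate quota (threshold 1,983 kg). In-quota: 1,983 kg at 5.5%; over-quota: 1,500 kg at 12%.
Pro-rata value split: in-quota = ¥441,644.40 × 1,983/3,483 = ¥251,444.40; over-quota = ¥441,644.40 − ¥251,444.40 = ¥190,200.00.
In-quota duty = ¥251,444.40 × 5.5% = ¥13,829.44. Over-quota duty = ¥190,200.00 × 12% = ¥22,824.00.
Line duty = ¥13,829.44 + ¥22,824.00 = ¥36,653.44.
Line 2 (43.76, Bralistan, 2,725 units, ¥139,601.75):
Base rate for 43.76 is 24.5%.
Origin Bralistan qualifies under the Belon–Bralistan agreement and 43.76 is covered: preferential rate 19.5% applies instead.
Duty = ¥139,601.75 × 19.5% = ¥27,222.34.
Line 3 (70.45, Bralistan, 2,426 liters, ¥354,098.96):
Base rate for 70.45 is 24.5%.
Origin Bralistan qualifies under the Belon–Bralistan agreement and 70.45 is covered: preferential rate 18.5% applies instead.
Duty = ¥354,098.96 × 18.5% = ¥65,508.31.
Line 4 (66.60, Casar, 3,553 kg, ¥884,341.70):
Base rate for 66.60 is 34%.
Additional duty on 66.60 from Casar: +61.3%. Applied ad valorem rate: 34% + 61.3% = 95.3%.
Duty = ¥884,341.70 × 95.3% = ¥842,777.64.
Total = ¥36,653.44 + ¥27,222.34 + ¥65,508.31 + ¥842,777.64 = ¥972,161.73.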